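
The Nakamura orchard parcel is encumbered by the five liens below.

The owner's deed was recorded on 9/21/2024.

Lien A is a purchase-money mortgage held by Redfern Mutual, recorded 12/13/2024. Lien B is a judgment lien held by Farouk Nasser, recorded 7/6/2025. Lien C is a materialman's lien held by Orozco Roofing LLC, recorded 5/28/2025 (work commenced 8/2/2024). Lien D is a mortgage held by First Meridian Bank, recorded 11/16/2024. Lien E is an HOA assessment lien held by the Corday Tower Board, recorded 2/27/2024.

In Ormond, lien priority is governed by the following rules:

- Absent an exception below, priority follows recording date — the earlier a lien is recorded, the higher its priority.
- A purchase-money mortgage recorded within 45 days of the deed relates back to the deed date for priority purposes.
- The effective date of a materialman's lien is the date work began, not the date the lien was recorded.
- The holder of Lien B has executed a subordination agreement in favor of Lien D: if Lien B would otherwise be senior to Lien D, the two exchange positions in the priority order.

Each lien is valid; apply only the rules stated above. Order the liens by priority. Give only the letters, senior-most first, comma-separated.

E, C, D, A, B

Adjusting effective dates: A was recorded 83 days after the deed, outside the 45-day window, so it keeps its recording date; C's effective date is 8/2/2024, when work began.
Ordering by effective date: E (2/27/2024), C (8/2/2024), D (11/16/2024), A (12/13/2024), B (7/6/2025).
B is already junior to D, so the subordination agreement changes nothing.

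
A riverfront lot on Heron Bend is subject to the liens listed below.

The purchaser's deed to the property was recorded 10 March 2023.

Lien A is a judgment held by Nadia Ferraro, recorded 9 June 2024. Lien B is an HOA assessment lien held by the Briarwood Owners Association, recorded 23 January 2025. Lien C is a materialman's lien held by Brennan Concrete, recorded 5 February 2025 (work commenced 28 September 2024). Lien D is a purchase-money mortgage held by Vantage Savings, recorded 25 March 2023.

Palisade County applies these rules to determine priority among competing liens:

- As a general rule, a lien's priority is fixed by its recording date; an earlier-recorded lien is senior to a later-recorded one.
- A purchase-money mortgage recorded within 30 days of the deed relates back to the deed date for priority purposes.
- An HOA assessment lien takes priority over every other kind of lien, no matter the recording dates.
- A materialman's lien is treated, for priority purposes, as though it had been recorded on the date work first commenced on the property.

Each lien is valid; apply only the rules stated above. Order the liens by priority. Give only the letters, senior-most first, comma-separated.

Effective dates after the stated exceptions: C is treated as recorded 28 September 2024, the work-commencement date; D relates back to the deed date 10 March 2023.
B, as an HOA assessment lien, has superpriority and ranks first.
The other liens, earliest effective date first: D (10 March 2023), A (9 June 2024), C (28 September 2024).

B, D, A, C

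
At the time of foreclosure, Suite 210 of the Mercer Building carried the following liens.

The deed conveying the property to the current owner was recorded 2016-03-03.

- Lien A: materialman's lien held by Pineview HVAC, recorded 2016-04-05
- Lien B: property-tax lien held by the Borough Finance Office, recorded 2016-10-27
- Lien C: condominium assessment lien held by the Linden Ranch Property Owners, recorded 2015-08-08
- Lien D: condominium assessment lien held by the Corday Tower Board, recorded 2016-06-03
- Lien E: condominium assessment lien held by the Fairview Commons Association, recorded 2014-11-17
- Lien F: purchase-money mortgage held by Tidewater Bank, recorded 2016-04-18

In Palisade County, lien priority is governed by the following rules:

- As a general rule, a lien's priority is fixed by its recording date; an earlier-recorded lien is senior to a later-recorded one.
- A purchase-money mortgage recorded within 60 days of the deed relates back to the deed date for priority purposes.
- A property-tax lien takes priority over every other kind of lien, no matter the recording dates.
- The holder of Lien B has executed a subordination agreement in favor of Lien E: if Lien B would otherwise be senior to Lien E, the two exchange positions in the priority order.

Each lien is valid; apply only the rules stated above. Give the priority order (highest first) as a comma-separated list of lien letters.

Adjusting effective dates: F was recorded within the 60-day window, so its effective date is the deed date 2016-03-03.
As a property-tax lien, B is senior to every other lien.
The other liens, earliest effective date first: E (2014-11-17), C (2015-08-08), F (2016-03-03), A (2016-04-05), D (2016-06-03).
B would otherwise be senior to E, so under the subordination agreement B and E exchange positions.

E, B, C, F, A, D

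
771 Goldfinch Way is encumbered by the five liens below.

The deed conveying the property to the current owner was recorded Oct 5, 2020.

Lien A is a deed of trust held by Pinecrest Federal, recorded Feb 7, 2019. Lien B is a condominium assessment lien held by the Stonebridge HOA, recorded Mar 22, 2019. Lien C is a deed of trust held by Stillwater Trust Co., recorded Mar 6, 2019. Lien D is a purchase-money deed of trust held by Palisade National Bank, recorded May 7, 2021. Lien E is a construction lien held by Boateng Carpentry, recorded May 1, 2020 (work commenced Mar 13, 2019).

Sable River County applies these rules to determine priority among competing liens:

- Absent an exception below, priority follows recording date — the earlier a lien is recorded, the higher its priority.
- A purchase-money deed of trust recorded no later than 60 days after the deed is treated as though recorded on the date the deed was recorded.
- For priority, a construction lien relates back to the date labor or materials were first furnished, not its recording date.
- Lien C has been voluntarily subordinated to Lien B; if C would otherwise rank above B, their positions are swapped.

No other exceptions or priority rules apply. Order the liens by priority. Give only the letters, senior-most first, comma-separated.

Adjusting effective dates: D was recorded 214 days after the deed, outside the 60-day window, so it keeps its recording date; E is treated as recorded Mar 13, 2019, the work-commencement date.
By effective date, earliest first: A (Feb 7, 2019), C (Mar 6, 2019), E (Mar 13, 2019), B (Mar 22, 2019), D (May 7, 2021).
The subordination applies — C was senior to B — so C and B swap.

A, B, E, C, D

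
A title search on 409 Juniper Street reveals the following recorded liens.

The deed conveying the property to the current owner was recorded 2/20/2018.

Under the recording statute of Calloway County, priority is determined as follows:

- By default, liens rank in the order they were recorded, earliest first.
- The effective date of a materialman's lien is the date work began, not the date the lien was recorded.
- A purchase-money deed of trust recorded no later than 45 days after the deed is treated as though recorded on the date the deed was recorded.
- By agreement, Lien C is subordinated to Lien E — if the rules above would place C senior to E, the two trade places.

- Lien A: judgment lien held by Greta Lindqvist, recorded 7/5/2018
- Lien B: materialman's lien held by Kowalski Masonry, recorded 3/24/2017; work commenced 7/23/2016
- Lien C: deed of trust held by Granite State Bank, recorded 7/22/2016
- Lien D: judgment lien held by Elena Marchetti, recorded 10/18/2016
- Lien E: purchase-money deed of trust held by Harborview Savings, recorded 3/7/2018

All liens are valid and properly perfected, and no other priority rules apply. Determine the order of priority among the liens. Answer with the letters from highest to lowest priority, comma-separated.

E, B, D, C, A

First, effective dates: B relates back to 7/23/2016 (work commenced); E's effective date is the deed date, 2/20/2018.
Ordering by effective date: C (7/22/2016), B (7/23/2016), D (10/18/2016), E (2/20/2018), A (7/5/2018).
C is senior to E before the subordination, so the two trade places.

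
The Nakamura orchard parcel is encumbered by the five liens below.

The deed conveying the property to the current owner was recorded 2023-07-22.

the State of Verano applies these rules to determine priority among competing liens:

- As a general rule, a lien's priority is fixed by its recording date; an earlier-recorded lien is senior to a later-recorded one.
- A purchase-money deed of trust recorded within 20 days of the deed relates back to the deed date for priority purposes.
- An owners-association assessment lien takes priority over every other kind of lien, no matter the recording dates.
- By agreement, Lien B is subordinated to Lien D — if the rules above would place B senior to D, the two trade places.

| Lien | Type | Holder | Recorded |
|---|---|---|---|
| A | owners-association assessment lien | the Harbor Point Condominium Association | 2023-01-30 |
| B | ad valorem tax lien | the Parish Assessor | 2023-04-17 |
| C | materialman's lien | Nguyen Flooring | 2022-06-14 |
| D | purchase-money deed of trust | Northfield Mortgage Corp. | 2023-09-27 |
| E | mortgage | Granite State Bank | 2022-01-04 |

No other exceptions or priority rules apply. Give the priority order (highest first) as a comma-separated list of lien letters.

Adjusting effective dates: D missed the 20-day window (67 days after the deed), so its recording date stands.
A is an owners-association assessment lien and takes priority over every other lien.
Remaining liens by effective date: E (2022-01-04), C (2022-06-14), B (2023-04-17), D (2023-09-27).
B would otherwise be senior to D, so under the subordination agreement B and D exchange positions.

A, E, C, D, B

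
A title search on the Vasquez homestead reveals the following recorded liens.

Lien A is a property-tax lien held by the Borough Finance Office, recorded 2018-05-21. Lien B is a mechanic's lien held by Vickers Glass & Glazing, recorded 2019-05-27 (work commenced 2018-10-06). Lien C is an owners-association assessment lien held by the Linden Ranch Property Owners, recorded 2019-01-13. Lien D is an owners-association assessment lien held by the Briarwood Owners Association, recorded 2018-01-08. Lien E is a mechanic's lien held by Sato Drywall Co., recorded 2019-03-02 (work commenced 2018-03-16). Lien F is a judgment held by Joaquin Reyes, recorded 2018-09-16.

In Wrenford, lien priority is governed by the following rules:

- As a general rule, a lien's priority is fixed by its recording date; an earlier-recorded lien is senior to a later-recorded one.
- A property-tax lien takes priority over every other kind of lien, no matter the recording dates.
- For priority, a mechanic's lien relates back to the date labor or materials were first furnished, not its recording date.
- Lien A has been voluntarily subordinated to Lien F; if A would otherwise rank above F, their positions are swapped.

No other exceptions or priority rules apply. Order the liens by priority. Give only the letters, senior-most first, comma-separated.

First, effective dates: B relates back to 2018-10-06 (work commenced); E's effective date is 2018-03-16, when work began.
A is a property-tax lien and takes priority over every other lien.
The other liens, earliest effective date first: D (2018-01-08), E (2018-03-16), F (2018-09-16), B (2018-10-06), C (2019-01-13).
A is senior to F before the subordination, so the two trade places.

F, D, E, A, B, C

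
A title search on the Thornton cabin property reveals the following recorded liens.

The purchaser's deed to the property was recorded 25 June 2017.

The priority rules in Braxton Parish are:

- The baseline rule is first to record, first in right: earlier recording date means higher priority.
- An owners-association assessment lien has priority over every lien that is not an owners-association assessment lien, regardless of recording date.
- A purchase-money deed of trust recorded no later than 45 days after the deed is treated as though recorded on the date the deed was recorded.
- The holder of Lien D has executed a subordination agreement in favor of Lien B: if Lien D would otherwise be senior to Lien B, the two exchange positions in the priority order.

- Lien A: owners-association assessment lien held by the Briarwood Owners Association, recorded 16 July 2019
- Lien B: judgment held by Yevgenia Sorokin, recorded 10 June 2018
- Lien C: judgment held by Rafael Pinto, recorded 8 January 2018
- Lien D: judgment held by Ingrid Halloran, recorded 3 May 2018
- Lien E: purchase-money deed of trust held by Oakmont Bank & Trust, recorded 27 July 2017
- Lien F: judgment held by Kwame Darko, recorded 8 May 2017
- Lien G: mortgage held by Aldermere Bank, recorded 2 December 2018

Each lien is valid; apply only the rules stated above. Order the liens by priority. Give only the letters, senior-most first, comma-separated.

Effective dates after the stated exceptions: E was recorded within the 45-day window, so its effective date is the deed date 25 June 2017.
As an owners-association assessment lien, A is senior to every other lien.
Remaining liens by effective date: F (8 May 2017), E (25 June 2017), C (8 January 2018), D (3 May 2018), B (10 June 2018), G (2 December 2018).
Because D would otherwise rank above B, the subordination swaps them.

A, F, E, C, B, D, G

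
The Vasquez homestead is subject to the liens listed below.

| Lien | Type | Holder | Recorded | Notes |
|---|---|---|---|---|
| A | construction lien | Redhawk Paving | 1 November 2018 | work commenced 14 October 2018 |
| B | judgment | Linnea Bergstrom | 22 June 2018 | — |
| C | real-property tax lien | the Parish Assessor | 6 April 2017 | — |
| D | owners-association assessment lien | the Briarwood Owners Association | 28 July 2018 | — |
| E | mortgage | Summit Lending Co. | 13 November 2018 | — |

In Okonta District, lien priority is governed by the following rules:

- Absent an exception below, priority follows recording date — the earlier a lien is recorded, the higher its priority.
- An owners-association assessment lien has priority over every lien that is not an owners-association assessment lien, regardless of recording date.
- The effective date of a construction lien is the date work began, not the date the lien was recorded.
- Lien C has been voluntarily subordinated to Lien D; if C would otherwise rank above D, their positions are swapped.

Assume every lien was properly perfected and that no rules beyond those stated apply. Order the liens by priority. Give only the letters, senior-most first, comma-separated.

First, effective dates: A's effective date is 14 October 2018, when work began.
D, as an owners-association assessment lien, has superpriority and ranks first.
Among the remaining liens, by effective date: C (6 April 2017), B (22 June 2018), A (14 October 2018), E (13 November 2018).
C is already junior to D, so the subordination agreement changes nothing.

D, C, B, A, E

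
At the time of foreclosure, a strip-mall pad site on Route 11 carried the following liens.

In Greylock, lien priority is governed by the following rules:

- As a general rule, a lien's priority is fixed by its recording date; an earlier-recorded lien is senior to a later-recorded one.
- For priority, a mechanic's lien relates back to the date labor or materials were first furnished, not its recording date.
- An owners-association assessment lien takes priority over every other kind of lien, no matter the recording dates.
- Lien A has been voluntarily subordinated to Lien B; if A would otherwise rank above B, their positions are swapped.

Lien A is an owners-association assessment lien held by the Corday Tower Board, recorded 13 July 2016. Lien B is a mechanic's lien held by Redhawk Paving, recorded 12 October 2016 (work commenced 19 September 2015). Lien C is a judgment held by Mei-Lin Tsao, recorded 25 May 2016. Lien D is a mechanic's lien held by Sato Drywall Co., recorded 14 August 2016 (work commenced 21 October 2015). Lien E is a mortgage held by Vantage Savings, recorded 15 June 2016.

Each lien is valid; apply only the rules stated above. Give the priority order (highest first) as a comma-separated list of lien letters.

B, A, D, C, E

Effective dates after the stated exceptions: B relates back to 19 September 2015 (work commenced); D's effective date is 21 October 2015, when work began.
A is an owners-association assessment lien and takes priority over every other lien.
Ordering the rest by effective date: B (19 September 2015), D (21 October 2015), C (25 May 2016), E (15 June 2016).
A is senior to B before the subordination, so the two trade places.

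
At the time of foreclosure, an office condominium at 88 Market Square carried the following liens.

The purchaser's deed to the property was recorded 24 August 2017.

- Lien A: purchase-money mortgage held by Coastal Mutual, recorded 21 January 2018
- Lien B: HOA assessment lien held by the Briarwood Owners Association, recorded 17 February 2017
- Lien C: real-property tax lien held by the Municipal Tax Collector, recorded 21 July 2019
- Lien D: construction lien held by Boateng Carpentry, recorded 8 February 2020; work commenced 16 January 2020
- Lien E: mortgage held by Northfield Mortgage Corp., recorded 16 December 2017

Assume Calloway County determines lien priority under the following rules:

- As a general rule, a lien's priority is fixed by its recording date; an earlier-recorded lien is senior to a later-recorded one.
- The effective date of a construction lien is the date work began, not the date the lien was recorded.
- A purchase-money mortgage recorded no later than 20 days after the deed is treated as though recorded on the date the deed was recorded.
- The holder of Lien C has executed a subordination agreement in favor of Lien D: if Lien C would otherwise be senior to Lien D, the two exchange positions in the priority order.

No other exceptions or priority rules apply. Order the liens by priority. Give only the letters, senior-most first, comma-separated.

Effective dates after the stated exceptions: A missed the 20-day window (150 days after the deed), so its recording date stands; D is treated as recorded 16 January 2020, the work-commencement date.
Sorted by effective date: B (17 February 2017), E (16 December 2017), A (21 January 2018), C (21 July 2019), D (16 January 2020).
Because C would otherwise rank above D, the subordination swaps them.

B, E, A, D, C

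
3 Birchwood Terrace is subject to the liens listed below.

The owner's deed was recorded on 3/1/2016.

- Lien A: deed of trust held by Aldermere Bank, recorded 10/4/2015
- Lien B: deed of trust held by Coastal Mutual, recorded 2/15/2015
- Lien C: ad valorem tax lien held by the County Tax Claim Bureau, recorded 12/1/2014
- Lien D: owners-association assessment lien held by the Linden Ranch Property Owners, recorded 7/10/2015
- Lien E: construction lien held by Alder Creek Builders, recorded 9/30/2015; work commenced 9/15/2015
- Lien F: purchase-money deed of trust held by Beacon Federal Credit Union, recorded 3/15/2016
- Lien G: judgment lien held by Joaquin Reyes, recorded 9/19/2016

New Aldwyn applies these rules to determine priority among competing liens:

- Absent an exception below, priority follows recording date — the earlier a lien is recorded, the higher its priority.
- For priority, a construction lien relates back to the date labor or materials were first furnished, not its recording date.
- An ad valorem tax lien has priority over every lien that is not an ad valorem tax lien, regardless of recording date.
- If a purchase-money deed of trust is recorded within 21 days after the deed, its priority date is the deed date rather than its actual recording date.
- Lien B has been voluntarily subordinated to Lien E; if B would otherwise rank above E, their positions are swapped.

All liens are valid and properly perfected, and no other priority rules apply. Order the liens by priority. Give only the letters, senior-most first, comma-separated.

Effective dates: E is treated as recorded 9/15/2015, the work-commencement date; F was recorded within the 21-day window, so its effective date is the deed date 3/1/2016.
C, as an ad valorem tax lien, has superpriority and ranks first.
Among the remaining liens, by effective date: B (2/15/2015), D (7/10/2015), E (9/15/2015), A (10/4/2015), F (3/1/2016), G (9/19/2016).
B would otherwise be senior to E, so under the subordination agreement B and E exchange positions.

C, E, D, B, A, F, G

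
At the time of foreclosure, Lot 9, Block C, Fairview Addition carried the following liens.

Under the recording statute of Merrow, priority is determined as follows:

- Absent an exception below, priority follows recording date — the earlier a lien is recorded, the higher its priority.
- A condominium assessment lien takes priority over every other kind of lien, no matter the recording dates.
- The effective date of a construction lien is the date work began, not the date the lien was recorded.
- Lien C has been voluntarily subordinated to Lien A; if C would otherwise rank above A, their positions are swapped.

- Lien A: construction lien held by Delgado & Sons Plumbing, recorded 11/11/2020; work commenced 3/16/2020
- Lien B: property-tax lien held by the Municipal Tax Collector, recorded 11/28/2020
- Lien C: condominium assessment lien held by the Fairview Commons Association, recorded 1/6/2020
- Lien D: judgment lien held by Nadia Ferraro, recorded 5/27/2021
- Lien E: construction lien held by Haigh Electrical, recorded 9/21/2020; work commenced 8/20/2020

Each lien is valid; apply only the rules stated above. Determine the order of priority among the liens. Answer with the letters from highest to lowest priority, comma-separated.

Adjusting effective dates: A relates back to 3/16/2020 (work commenced); E relates back to 8/20/2020 (work commenced).
As a condominium assessment lien, C is senior to every other lien.
The other liens, earliest effective date first: A (3/16/2020), E (8/20/2020), B (11/28/2020), D (5/27/2021).
Because C would otherwise rank above A, the subordination swaps them.

A, C, E, B, D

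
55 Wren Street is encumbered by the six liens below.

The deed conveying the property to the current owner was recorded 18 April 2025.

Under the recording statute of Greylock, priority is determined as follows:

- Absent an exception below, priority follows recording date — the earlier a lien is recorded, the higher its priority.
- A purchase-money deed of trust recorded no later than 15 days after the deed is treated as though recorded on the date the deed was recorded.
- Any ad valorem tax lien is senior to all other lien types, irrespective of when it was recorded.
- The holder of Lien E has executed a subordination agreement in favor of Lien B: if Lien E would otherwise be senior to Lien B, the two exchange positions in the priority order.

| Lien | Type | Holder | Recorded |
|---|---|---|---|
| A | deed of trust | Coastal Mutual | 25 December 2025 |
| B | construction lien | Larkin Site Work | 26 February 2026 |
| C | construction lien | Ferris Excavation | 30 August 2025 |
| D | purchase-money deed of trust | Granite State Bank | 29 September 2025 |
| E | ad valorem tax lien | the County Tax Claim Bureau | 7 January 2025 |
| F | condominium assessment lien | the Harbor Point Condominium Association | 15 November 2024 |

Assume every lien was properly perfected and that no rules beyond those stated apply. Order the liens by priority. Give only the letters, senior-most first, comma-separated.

B, F, C, D, A, E

First, effective dates: D was recorded 164 days after the deed, outside the 15-day window, so it keeps its recording date.
E is an ad valorem tax lien and takes priority over every other lien.
Ordering the rest by effective date: F (15 November 2024), C (30 August 2025), D (29 September 2025), A (25 December 2025), B (26 February 2026).
The subordination applies — E was senior to B — so E and B swap.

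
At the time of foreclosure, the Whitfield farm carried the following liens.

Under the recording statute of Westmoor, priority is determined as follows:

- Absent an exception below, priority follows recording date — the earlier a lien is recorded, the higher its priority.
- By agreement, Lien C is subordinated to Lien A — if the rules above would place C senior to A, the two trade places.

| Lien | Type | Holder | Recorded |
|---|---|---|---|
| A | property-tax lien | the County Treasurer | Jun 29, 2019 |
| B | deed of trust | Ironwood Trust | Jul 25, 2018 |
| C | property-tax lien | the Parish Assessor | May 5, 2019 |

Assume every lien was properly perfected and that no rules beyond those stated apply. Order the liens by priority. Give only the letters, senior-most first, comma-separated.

By effective date: B (Jul 25, 2018), C (May 5, 2019), A (Jun 29, 2019).
The subordination applies — C was senior to A — so C and A swap.

B, A, C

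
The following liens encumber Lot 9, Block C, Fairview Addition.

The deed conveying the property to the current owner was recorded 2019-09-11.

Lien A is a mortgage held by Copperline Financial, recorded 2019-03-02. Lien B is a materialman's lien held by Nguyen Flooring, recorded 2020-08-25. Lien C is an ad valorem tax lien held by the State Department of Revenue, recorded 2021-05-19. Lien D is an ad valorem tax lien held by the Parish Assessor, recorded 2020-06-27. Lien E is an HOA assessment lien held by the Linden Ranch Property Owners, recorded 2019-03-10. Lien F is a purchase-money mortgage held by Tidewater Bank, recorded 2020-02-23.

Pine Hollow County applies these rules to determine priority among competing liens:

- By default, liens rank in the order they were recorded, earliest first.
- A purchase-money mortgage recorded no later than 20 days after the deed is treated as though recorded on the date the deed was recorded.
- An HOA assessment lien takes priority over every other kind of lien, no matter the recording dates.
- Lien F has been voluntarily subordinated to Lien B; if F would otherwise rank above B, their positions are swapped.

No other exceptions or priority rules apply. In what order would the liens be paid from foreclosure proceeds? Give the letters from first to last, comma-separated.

Adjusting effective dates: F was recorded 165 days after the deed — beyond 20 days — so no relation-back applies.
E is an HOA assessment lien and takes priority over every other lien.
Among the remaining liens, by effective date: A (2019-03-02), F (2020-02-23), D (2020-06-27), B (2020-08-25), C (2021-05-19).
F would otherwise be senior to B, so under the subordination agreement F and B exchange positions.

E, A, B, D, F, C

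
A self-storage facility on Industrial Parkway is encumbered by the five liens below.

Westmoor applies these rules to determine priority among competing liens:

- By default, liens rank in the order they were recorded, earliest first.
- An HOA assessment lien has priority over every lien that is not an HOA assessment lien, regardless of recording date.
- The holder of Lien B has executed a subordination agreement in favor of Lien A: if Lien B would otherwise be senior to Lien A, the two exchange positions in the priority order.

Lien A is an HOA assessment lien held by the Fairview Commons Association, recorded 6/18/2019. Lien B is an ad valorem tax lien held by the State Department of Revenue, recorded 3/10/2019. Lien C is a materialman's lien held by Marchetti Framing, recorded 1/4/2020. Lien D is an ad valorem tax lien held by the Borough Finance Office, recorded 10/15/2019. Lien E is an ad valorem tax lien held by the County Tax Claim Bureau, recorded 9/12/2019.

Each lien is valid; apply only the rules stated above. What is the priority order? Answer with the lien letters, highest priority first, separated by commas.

A, B, E, D, C

A, as an HOA assessment lien, has superpriority and ranks first.
Remaining liens by effective date: B (3/10/2019), E (9/12/2019), D (10/15/2019), C (1/4/2020).
B already ranks below A; the subordination has no effect.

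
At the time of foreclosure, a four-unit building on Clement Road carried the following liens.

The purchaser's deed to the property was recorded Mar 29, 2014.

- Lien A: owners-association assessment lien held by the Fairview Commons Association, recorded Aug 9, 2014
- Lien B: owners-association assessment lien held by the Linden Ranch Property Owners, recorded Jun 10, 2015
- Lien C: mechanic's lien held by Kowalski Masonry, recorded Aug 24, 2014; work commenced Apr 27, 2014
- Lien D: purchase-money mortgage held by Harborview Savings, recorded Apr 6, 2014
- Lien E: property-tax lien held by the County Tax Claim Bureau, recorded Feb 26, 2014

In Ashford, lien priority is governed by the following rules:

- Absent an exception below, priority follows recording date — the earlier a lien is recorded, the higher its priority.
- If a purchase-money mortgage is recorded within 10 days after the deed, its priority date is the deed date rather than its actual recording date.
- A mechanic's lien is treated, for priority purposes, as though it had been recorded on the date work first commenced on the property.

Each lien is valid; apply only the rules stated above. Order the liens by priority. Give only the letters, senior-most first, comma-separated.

Effective dates after the stated exceptions: C's effective date is Apr 27, 2014, when work began; D was recorded within the 10-day window, so its effective date is the deed date Mar 29, 2014.
By effective date: E (Feb 26, 2014), D (Mar 29, 2014), C (Apr 27, 2014), A (Aug 9, 2014), B (Jun 10, 2015).

E, D, C, A, B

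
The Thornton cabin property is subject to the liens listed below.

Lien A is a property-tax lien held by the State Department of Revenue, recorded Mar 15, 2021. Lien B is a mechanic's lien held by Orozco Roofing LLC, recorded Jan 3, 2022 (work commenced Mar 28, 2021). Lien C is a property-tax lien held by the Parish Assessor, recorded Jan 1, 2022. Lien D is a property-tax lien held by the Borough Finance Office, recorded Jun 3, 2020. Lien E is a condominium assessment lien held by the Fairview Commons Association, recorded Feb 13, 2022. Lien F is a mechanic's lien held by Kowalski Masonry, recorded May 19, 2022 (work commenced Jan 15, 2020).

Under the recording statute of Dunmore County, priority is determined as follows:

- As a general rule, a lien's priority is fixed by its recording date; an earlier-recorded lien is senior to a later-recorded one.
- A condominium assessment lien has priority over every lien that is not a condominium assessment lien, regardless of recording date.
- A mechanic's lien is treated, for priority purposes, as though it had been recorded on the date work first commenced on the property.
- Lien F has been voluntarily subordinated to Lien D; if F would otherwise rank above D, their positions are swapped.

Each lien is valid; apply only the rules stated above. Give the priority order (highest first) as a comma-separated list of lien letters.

E, D, F, A, B, C

Adjusting effective dates: B is treated as recorded Mar 28, 2021, the work-commencement date; F's effective date is Jan 15, 2020, when work began.
E is a condominium assessment lien and takes priority over every other lien.
Among the remaining liens, by effective date: F (Jan 15, 2020), D (Jun 3, 2020), A (Mar 15, 2021), B (Mar 28, 2021), C (Jan 1, 2022).
F is senior to D before the subordination, so the two trade places.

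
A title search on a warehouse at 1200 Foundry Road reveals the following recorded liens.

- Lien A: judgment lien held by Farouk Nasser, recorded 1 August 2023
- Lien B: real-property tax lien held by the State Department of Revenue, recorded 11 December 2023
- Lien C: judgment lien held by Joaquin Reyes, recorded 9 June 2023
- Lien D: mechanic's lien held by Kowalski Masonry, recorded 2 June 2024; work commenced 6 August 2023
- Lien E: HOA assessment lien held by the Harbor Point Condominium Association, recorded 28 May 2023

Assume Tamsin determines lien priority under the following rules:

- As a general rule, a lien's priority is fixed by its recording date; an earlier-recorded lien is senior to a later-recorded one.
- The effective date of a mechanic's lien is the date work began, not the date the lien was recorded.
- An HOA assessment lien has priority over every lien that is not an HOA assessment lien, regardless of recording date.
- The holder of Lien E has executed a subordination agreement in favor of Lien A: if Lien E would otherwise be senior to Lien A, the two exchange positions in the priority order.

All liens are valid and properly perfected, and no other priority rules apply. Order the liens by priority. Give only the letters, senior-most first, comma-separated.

A, C, E, D, B

First, effective dates: D's effective date is 6 August 2023, when work began.
E is an HOA assessment lien, so it outranks all other liens regardless of date.
Ordering the rest by effective date: C (9 June 2023), A (1 August 2023), D (6 August 2023), B (11 December 2023).
The subordination applies — E was senior to A — so E and A swap.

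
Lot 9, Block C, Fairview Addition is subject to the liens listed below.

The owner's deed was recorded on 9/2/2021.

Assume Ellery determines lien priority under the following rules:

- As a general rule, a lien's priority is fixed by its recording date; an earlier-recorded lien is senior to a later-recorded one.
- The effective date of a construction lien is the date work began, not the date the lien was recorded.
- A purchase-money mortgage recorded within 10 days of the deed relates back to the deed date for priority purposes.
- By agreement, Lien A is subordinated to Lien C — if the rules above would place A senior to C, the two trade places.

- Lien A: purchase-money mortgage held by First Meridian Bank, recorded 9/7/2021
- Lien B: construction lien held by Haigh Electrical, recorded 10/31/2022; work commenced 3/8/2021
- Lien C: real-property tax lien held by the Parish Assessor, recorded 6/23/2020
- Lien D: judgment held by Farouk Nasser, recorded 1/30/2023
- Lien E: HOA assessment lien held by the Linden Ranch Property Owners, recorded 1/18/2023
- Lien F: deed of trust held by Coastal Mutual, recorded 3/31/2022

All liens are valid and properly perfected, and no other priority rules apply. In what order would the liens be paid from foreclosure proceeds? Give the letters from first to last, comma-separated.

C, B, A, F, E, D

Effective dates: A was recorded within the 10-day window, so its effective date is the deed date 9/2/2021; B is treated as recorded 3/8/2021, the work-commencement date.
Sorted by effective date: C (6/23/2020), B (3/8/2021), A (9/2/2021), F (3/31/2022), E (1/18/2023), D (1/30/2023).
A already ranks below C; the subordination has no effect.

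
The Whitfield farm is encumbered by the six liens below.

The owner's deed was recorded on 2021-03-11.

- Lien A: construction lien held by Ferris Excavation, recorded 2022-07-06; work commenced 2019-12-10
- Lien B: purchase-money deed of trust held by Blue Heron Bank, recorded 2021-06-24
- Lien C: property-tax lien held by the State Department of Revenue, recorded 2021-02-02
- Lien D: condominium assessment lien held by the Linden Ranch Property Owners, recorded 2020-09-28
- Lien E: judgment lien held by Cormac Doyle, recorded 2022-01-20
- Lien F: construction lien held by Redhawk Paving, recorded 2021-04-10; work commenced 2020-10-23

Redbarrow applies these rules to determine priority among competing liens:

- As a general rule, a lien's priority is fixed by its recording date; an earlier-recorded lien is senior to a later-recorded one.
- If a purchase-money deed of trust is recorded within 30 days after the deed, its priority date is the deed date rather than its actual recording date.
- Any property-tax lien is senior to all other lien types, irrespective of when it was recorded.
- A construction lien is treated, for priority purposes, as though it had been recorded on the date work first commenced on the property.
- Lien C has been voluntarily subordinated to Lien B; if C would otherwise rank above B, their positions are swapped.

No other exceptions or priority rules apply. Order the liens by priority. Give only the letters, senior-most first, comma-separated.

Effective dates: A is treated as recorded 2019-12-10, the work-commencement date; B was recorded 105 days after the deed, outside the 30-day window, so it keeps its recording date; F's effective date is 2020-10-23, when work began.
C is a property-tax lien, so it outranks all other liens regardless of date.
Ordering the rest by effective date: A (2019-12-10), D (2020-09-28), F (2020-10-23), B (2021-06-24), E (2022-01-20).
C would otherwise be senior to B, so under the subordination agreement C and B exchange positions.

B, A, D, F, C, E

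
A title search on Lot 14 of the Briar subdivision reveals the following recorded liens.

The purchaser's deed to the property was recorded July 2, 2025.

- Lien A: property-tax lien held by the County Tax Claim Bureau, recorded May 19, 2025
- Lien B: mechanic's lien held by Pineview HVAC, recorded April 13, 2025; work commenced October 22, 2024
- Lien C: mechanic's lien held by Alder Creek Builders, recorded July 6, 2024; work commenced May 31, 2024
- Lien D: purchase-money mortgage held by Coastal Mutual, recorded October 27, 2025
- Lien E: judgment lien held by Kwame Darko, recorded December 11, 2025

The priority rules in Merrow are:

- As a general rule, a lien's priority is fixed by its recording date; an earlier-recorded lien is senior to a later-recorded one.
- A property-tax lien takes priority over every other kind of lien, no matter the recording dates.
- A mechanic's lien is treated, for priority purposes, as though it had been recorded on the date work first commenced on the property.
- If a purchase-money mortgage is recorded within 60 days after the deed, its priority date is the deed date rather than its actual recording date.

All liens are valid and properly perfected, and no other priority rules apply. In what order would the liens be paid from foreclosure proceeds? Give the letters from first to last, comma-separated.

Adjusting effective dates: B relates back to October 22, 2024 (work commenced); C's effective date is May 31, 2024, when work began; D was recorded 117 days after the deed — beyond 60 days — so no relation-back applies.
A is a property-tax lien, so it outranks all other liens regardless of date.
Among the remaining liens, by effective date: C (May 31, 2024), B (October 22, 2024), D (October 27, 2025), E (December 11, 2025).

A, C, B, D, E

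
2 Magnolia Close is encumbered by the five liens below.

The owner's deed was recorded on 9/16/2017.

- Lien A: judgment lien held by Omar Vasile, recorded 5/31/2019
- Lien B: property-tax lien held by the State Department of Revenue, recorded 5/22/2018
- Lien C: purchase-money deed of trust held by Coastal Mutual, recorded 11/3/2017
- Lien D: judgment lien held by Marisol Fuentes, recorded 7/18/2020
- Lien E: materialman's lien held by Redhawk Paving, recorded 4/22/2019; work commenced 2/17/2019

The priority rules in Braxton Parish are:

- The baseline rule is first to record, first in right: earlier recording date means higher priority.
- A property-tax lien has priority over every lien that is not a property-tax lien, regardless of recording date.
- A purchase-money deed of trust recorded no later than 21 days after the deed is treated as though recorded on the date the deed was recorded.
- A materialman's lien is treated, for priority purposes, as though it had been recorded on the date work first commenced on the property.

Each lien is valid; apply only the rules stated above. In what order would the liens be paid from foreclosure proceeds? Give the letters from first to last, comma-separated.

B, C, E, A, D

First, effective dates: C was recorded 48 days after the deed — beyond 21 days — so no relation-back applies; E relates back to 2/17/2019 (work commenced).
B is a property-tax lien and takes priority over every other lien.
The other liens, earliest effective date first: C (11/3/2017), E (2/17/2019), A (5/31/2019), D (7/18/2020).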